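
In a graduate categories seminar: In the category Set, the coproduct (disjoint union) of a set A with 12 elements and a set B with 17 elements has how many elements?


In Set, the coproduct A + B is the disjoint union.
|A + B| = |A| + |B| = 12 + 17 = 29

29


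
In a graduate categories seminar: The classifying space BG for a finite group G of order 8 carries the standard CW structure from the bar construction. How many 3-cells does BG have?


In the bar-construction CW model of BG, the n-cells are indexed by
n-tuples [g_1|...|g_n] of non-identity elements of G (degenerate
simplices with some g_i = e do not contribute cells), so there are
(|G| - 1)^n n-cells.
For dim = 3 with |G| = 8:
cells = (8 - 1)^3 = 7^3 = 343

343


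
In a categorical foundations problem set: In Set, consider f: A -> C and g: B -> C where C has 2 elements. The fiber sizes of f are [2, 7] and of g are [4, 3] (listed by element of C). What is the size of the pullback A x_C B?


The pullback A x_C B consists of pairs (a, b) with f(a) = g(b).
For each element c in C, the fiber product has |f^-1(c)| * |g^-1(c)| elements.
Summing over C: 2 * 4 + 7 * 3
= 8 + 21 = 29

29


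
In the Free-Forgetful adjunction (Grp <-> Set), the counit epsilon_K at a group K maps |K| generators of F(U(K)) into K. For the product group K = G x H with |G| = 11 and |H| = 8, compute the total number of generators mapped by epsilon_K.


The counit epsilon_K: F(U(K)) -> K of the Free-Forgetful adjunction
maps |K| generators of F(U(K)) into K. For K = G x H (the product group),
|G x H| = |G| * |H|.
Total generators mapped = 11 * 8 = 88.

88


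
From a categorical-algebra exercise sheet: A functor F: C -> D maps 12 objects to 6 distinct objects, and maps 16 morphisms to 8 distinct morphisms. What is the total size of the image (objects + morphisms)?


The image of F consists of distinct objects and distinct morphisms.
|Im(F)| on objects = 6
|Im(F)| on morphisms = 8
Total image cardinality = 6 + 8 = 14

14


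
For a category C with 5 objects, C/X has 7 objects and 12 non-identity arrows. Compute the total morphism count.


In the slice category C/X, objects are morphisms to X.
Identity morphisms: 7 (one per object of C/X).
Non-identity morphisms: 12.
Total = 7 + 12 = 19

19


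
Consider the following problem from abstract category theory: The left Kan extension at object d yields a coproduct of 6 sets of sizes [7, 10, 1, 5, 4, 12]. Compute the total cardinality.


Pointwise, the left Kan extension (Lan_F H)(d) is the colimit, indexed
by the comma category (F downarrow d), of H composed with the
projection (F downarrow d) -> C. Here that colimit is given
as a coproduct (disjoint union) of sets, so its cardinality is the
sum of the sizes of the summands.
Coproduct of sets with sizes: 7 + 10 + 1 + 5 + 4 + 12
= 39

39


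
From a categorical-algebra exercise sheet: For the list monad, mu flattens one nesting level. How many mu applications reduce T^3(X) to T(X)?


Each application of mu: T^2 -> T removes one layer of nesting.
Starting at depth 3 (i.e., T^3(X)), we need to reach T(X).
Number of mu applications = 3 - 1 = 2

2


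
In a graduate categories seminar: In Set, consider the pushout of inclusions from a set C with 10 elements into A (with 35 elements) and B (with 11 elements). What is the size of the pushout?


The pushout A +_C B identifies the images of C in A and B.
|A +_C B| = |A| + |B| - |C| (for injections).
= 35 + 11 - 10 = 36

36


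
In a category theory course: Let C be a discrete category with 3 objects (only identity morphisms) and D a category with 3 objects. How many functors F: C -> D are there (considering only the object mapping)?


A functor from a discrete category C to D is determined by
where each object maps. Each of the 3 objects of C can map
to any of the 3 objects of D independently.
Number of functors = 3^3 = 27

27


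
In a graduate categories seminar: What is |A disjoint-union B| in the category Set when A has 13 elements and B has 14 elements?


In Set, the coproduct A + B is the disjoint union.
|A + B| = |A| + |B| = 13 + 14 = 27

27


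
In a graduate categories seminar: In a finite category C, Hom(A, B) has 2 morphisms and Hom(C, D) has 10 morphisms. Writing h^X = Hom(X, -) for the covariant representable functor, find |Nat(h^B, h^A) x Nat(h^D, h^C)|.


By the Yoneda lemma, Nat(h^B, h^A) is isomorphic to Hom(A, B),
so |Nat(h^B, h^A)| = |Hom(A, B)| and |Nat(h^D, h^C)| = |Hom(C, D)|.
|Hom(A, B)| = 2, |Hom(C, D)| = 10.
|Nat(h^B, h^A) x Nat(h^D, h^C)| = 2 * 10 = 20

20


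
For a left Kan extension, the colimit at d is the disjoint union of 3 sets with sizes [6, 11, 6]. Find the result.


Pointwise, the left Kan extension (Lan_F H)(d) is the colimit, indexed
by the comma category (F downarrow d), of H composed with the
projection (F downarrow d) -> C. Here that colimit is given
as a coproduct (disjoint union) of sets, so its cardinality is the
sum of the sizes of the summands.
Coproduct of sets with sizes: 6 + 11 + 6
= 23

23


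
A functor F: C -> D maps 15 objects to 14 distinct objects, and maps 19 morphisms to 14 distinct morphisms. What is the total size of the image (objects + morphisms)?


The image of F consists of distinct objects and distinct morphisms.
|Im(F)| on objects = 14
|Im(F)| on morphisms = 14
Total image cardinality = 14 + 14 = 28

28


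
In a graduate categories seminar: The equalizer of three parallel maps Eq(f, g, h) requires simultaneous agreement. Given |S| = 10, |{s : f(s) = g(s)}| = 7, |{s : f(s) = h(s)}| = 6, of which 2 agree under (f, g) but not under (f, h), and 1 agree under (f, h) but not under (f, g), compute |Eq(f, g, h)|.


Eq(f, g, h) is the triple-agreement set: points in S where all three
maps take the same value. Using inclusion-exclusion on the pairwise data:
Pair (f, g) agrees on 7 points; pair (f, h) on 6 points.
Points agreeing under (f, g) but not (f, h) = 2; under (f, h) but not (f, g) = 1.
Triple-agreement = agreement-in-(f, g) minus points that agree under (f, g) but not (f, h):
|Eq(f, g, h)| = 7 - 2 = 5
(cross-check via (f, h): 6 - 1 = 5.)

5


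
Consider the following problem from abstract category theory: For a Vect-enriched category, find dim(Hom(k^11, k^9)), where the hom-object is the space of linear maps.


In Vect-enriched categories, Hom(k^n, k^m) is the space of m x n matrices.
dim(Hom(k^11, k^9)) = 9 * 11 = 99

99


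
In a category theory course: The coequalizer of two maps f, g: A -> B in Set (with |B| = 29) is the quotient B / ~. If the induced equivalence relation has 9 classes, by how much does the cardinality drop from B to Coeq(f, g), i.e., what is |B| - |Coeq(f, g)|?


The coequalizer Coeq(f, g) = B / ~ has one element per equivalence class.
|B| = 29, |Coeq(f, g)| = 9.
|B| - |Coeq(f, g)| = 29 - 9 = 20.

20


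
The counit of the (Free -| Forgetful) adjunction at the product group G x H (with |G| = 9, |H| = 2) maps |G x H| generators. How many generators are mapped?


The counit epsilon_K: F(U(K)) -> K of the Free-Forgetful adjunction
maps |K| generators of F(U(K)) into K. For K = G x H (the product group),
|G x H| = |G| * |H|.
Total generators mapped = 9 * 2 = 18.

18


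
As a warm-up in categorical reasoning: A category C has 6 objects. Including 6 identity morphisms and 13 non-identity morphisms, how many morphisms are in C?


Each object has an identity morphism, giving 6 identities.
Adding the 13 non-identity morphisms:
Total = 6 + 13 = 19

19


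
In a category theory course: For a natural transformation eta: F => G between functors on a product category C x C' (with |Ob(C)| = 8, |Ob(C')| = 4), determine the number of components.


A natural transformation eta: F => G assigns one component morphism per
object of the domain category.
The domain is the product category C x C', so
|Ob(C x C')| = |Ob(C)| * |Ob(C')| = 8 * 4 = 32.
Therefore eta has 32 component morphisms.

32


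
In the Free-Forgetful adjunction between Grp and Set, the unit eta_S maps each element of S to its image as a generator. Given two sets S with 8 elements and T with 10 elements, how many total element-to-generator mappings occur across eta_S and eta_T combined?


The unit eta_X: X -> U(F(X)) of the Free-Forgetful adjunction
maps each element of X to a generator of F(X). For X = S + T (disjoint
union in Set), |S + T| = |S| + |T|.
Total mappings = 8 + 10 = 18.

18


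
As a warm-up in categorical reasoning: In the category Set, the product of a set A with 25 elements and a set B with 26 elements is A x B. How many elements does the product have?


In Set, the product A x B is the Cartesian product.
By the universal property, |A x B| = |A| * |B|.
|A x B| = 25 * 26 = 650

650


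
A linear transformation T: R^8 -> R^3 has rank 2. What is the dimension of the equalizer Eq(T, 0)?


The equalizer of f and the zero map is ker(f).
By the rank-nullity theorem: dim(ker(f)) = dim(domain) - rank(f).
dim(ker(f)) = 8 - 2 = 6

6


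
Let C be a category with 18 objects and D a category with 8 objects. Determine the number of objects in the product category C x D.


The product category C x D has objects that are pairs (c, d).
Number of pairs = |Ob(C)| * |Ob(D)| = 18 * 8 = 144

144


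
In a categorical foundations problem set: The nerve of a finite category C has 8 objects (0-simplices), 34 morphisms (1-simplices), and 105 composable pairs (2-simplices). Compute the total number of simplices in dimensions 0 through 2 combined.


The 2-skeleton of the nerve N(C) consists of simplices in dimensions 0, 1, 2:
  |N(C)_0| = 8 (objects)
  |N(C)_1| = 34 (morphisms)
  |N(C)_2| = 105 (composable pairs)
Total = 8 + 34 + 105 = 147

147


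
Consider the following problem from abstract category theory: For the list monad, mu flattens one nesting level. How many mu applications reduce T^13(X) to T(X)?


Each application of mu: T^2 -> T removes one layer of nesting.
Starting at depth 13 (i.e., T^13(X)), we need to reach T(X).
Number of mu applications = 13 - 1 = 12

12


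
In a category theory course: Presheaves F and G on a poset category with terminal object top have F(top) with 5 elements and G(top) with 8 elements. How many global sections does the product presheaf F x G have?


Global sections of a presheaf on a poset with terminal top satisfy
Gamma(H) ~ H(top). Presheaves admit pointwise products, so
(F x G)(top) = F(top) x G(top) (Cartesian product).
|Gamma(F x G)| = |F(top)| * |G(top)| = 5 * 8 = 40.

40


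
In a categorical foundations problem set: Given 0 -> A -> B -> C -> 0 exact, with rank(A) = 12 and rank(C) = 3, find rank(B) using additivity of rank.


For a short exact sequence 0 -> A -> B -> C -> 0,
rank is additive: rank(B) = rank(A) + rank(C).
rank(B) = 12 + 3 = 15

15


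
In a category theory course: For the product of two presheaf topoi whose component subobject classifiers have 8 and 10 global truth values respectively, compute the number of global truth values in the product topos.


In a product of presheaf topoi E_1 x E_2, the subobject classifier
is Omega = Omega_1 x Omega_2 (componentwise), so
|Omega(top)| = |Omega_1(top_1)| * |Omega_2(top_2)|.
= 8 * 10 = 80.

80


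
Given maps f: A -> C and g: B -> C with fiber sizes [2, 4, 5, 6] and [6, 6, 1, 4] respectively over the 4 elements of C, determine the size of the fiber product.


The pullback A x_C B consists of pairs (a, b) with f(a) = g(b).
For each element c in C, the fiber product has |f^-1(c)| * |g^-1(c)| elements.
Summing over C: 2 * 6 + 4 * 6 + 5 * 1 + 6 * 4
= 12 + 24 + 5 + 24 = 65

65


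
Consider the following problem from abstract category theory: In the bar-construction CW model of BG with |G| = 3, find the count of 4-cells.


In the bar-construction CW model of BG, the n-cells are indexed by
n-tuples [g_1|...|g_n] of non-identity elements of G (degenerate
simplices with some g_i = e do not contribute cells), so there are
(|G| - 1)^n n-cells.
For dim = 4 with |G| = 3:
cells = (3 - 1)^4 = 2^4 = 16

16


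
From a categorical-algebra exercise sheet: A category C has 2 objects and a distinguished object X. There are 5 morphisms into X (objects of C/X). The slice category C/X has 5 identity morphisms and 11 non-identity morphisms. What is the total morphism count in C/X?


In the slice category C/X, objects are morphisms to X.
Identity morphisms: 5 (one per object of C/X).
Non-identity morphisms: 11.
Total = 5 + 11 = 16

16


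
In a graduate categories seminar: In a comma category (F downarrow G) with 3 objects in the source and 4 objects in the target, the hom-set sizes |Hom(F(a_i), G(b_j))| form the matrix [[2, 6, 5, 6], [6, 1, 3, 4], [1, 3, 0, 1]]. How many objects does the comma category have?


Objects of (F downarrow G) are triples (a, b, h: F(a)->G(b)).
The count equals the sum of all entries in the hom-matrix.
sum(row 0) = 19
sum(row 1) = 14
sum(row 2) = 5
Grand total = 38

38


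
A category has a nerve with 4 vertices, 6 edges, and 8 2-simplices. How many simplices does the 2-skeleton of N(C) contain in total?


The 2-skeleton of the nerve N(C) consists of simplices in dimensions 0, 1, 2:
  |N(C)_0| = 4 (objects)
  |N(C)_1| = 6 (morphisms)
  |N(C)_2| = 8 (composable pairs)
Total = 4 + 6 + 8 = 18

18


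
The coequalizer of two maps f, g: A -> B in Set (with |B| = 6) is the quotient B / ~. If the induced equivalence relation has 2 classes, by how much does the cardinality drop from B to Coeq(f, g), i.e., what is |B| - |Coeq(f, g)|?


The coequalizer Coeq(f, g) = B / ~ has one element per equivalence class.
|B| = 6, |Coeq(f, g)| = 2.
|B| - |Coeq(f, g)| = 6 - 2 = 4.

4


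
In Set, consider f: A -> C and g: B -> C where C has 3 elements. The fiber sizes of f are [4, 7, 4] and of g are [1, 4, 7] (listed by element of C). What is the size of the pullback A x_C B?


The pullback A x_C B consists of pairs (a, b) with f(a) = g(b).
For each element c in C, the fiber product has |f^-1(c)| * |g^-1(c)| elements.
Summing over C: 4 * 1 + 7 * 4 + 4 * 7
= 4 + 28 + 28 = 60

60


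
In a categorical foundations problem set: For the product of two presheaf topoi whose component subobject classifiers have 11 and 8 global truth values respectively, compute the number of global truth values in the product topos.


In a product of presheaf topoi E_1 x E_2, the subobject classifier
is Omega = Omega_1 x Omega_2 (componentwise), so
|Omega(top)| = |Omega_1(top_1)| * |Omega_2(top_2)|.
= 11 * 8 = 88.

88


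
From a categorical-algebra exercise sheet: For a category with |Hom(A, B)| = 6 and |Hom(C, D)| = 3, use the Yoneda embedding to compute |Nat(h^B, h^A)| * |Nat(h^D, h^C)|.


By the Yoneda lemma, Nat(h^B, h^A) is isomorphic to Hom(A, B),
so |Nat(h^B, h^A)| = |Hom(A, B)| and |Nat(h^D, h^C)| = |Hom(C, D)|.
|Hom(A, B)| = 6, |Hom(C, D)| = 3.
|Nat(h^B, h^A) x Nat(h^D, h^C)| = 6 * 3 = 18

18


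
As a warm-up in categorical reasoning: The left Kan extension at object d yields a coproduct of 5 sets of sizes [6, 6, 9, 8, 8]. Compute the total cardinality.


Pointwise, the left Kan extension (Lan_F H)(d) is the colimit, indexed
by the comma category (F downarrow d), of H composed with the
projection (F downarrow d) -> C. Here that colimit is given
as a coproduct (disjoint union) of sets, so its cardinality is the
sum of the sizes of the summands.
Coproduct of sets with sizes: 6 + 6 + 9 + 8 + 8
= 37

37


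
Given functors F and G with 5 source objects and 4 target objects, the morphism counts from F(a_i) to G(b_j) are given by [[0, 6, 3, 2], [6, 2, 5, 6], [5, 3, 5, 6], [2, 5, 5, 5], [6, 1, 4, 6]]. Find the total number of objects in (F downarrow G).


Objects of (F downarrow G) are triples (a, b, h: F(a)->G(b)).
The count equals the sum of all entries in the hom-matrix.
sum(row 0) = 11
sum(row 1) = 19
sum(row 2) = 19
sum(row 3) = 17
sum(row 4) = 17
Grand total = 83

83


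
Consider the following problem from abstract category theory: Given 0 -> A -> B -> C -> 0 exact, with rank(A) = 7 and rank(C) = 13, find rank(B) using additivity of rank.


For a short exact sequence 0 -> A -> B -> C -> 0,
rank is additive: rank(B) = rank(A) + rank(C).
rank(B) = 7 + 13 = 20

20


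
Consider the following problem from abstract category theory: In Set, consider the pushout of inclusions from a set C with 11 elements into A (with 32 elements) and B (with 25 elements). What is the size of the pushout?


The pushout A +_C B identifies the images of C in A and B.
|A +_C B| = |A| + |B| - |C| (for injections).
= 32 + 25 - 11 = 46

46


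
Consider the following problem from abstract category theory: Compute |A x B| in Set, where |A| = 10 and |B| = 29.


In Set, the product A x B is the Cartesian product.
By the universal property, |A x B| = |A| * |B|.
|A x B| = 10 * 29 = 290

290


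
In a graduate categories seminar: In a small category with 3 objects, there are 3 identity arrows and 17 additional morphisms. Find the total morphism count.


Each object has an identity morphism, giving 3 identities.
Adding the 17 non-identity morphisms:
Total = 3 + 17 = 20

20


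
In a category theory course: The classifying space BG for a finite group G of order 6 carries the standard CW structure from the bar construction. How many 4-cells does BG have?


In the bar-construction CW model of BG, the n-cells are indexed by
n-tuples [g_1|...|g_n] of non-identity elements of G (degenerate
simplices with some g_i = e do not contribute cells), so there are
(|G| - 1)^n n-cells.
For dim = 4 with |G| = 6:
cells = (6 - 1)^4 = 5^4 = 625

625


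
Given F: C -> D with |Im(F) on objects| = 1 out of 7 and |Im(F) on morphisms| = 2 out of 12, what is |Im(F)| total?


The image of F consists of distinct objects and distinct morphisms.
|Im(F)| on objects = 1
|Im(F)| on morphisms = 2
Total image cardinality = 1 + 2 = 3

3


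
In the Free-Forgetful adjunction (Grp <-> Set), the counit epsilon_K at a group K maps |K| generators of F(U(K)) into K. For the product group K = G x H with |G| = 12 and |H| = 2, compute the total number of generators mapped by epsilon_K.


The counit epsilon_K: F(U(K)) -> K of the Free-Forgetful adjunction
maps |K| generators of F(U(K)) into K. For K = G x H (the product group),
|G x H| = |G| * |H|.
Total generators mapped = 12 * 2 = 24.

24


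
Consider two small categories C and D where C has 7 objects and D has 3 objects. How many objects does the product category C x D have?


The product category C x D has objects that are pairs (c, d).
Number of pairs = |Ob(C)| * |Ob(D)| = 7 * 3 = 21

21


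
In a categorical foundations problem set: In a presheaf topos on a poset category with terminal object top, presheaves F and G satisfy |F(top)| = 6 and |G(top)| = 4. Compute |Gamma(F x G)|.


Global sections of a presheaf on a poset with terminal top satisfy
Gamma(H) ~ H(top). Presheaves admit pointwise products, so
(F x G)(top) = F(top) x G(top) (Cartesian product).
|Gamma(F x G)| = |F(top)| * |G(top)| = 6 * 4 = 24.

24


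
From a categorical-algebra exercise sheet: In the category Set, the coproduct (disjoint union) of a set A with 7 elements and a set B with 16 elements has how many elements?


In Set, the coproduct A + B is the disjoint union.
|A + B| = |A| + |B| = 7 + 16 = 23

23


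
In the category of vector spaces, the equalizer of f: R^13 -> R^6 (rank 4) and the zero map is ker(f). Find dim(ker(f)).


The equalizer of f and the zero map is ker(f).
By the rank-nullity theorem: dim(ker(f)) = dim(domain) - rank(f).
dim(ker(f)) = 13 - 4 = 9

9


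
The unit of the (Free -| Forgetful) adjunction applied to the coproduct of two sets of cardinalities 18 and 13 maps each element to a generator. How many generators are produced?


The unit eta_X: X -> U(F(X)) of the Free-Forgetful adjunction
maps each element of X to a generator of F(X). For X = S + T (disjoint
union in Set), |S + T| = |S| + |T|.
Total mappings = 18 + 13 = 31.

31


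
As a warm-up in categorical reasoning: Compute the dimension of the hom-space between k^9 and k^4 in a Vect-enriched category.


In Vect-enriched categories, Hom(k^n, k^m) is the space of m x n matrices.
dim(Hom(k^9, k^4)) = 4 * 9 = 36

36


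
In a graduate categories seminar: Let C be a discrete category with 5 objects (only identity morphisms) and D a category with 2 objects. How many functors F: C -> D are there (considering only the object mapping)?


A functor from a discrete category C to D is determined by
where each object maps. Each of the 5 objects of C can map
to any of the 2 objects of D independently.
Number of functors = 2^5 = 32

32


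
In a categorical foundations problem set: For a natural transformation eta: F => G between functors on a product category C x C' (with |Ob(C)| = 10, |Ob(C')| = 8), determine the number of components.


A natural transformation eta: F => G assigns one component morphism per
object of the domain category.
The domain is the product category C x C', so
|Ob(C x C')| = |Ob(C)| * |Ob(C')| = 10 * 8 = 80.
Therefore eta has 80 component morphisms.

80


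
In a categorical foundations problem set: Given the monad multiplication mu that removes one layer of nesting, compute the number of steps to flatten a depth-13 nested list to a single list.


Each application of mu: T^2 -> T removes one layer of nesting.
Starting at depth 13 (i.e., T^13(X)), we need to reach T(X).
Number of mu applications = 13 - 1 = 12

12


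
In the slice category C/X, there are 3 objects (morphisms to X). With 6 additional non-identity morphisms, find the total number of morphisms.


In the slice category C/X, objects are morphisms to X.
Identity morphisms: 3 (one per object of C/X).
Non-identity morphisms: 6.
Total = 3 + 6 = 9

9


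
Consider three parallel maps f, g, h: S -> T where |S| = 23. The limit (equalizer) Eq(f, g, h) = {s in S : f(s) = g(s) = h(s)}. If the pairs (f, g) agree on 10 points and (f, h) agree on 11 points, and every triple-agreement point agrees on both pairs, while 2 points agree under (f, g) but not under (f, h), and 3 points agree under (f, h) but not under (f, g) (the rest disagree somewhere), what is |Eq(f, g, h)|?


Eq(f, g, h) is the triple-agreement set: points in S where all three
maps take the same value. Using inclusion-exclusion on the pairwise data:
Pair (f, g) agrees on 10 points; pair (f, h) on 11 points.
Points agreeing under (f, g) but not (f, h) = 2; under (f, h) but not (f, g) = 3.
Triple-agreement = agreement-in-(f, g) minus points that agree under (f, g) but not (f, h):
|Eq(f, g, h)| = 10 - 2 = 8
(cross-check via (f, h): 11 - 3 = 8.)

8


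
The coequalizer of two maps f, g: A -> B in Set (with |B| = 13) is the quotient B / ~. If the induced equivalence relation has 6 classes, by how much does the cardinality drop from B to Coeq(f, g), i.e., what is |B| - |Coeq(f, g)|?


The coequalizer Coeq(f, g) = B / ~ has one element per equivalence class.
|B| = 13, |Coeq(f, g)| = 6.
|B| - |Coeq(f, g)| = 13 - 6 = 7.

7


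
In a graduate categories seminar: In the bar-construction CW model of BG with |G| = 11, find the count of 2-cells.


In the bar-construction CW model of BG, the n-cells are indexed by
n-tuples [g_1|...|g_n] of non-identity elements of G (degenerate
simplices with some g_i = e do not contribute cells), so there are
(|G| - 1)^n n-cells.
For dim = 2 with |G| = 11:
cells = (11 - 1)^2 = 10^2 = 100

100


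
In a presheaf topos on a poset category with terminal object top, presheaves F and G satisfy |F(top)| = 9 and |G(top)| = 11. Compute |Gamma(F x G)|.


Global sections of a presheaf on a poset with terminal top satisfy
Gamma(H) ~ H(top). Presheaves admit pointwise products, so
(F x G)(top) = F(top) x G(top) (Cartesian product).
|Gamma(F x G)| = |F(top)| * |G(top)| = 9 * 11 = 99.

99


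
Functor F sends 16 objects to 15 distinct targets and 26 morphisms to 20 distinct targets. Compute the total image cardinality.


The image of F consists of distinct objects and distinct morphisms.
|Im(F)| on objects = 15
|Im(F)| on morphisms = 20
Total image cardinality = 15 + 20 = 35

35


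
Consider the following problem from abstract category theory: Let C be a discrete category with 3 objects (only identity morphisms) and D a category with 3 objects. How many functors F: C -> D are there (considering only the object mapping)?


A functor from a discrete category C to D is determined by
where each object maps. Each of the 3 objects of C can map
to any of the 3 objects of D independently.
Number of functors = 3^3 = 27

27


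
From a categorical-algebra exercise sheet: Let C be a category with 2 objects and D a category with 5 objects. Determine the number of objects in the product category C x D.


The product category C x D has objects that are pairs (c, d).
Number of pairs = |Ob(C)| * |Ob(D)| = 2 * 5 = 10

10


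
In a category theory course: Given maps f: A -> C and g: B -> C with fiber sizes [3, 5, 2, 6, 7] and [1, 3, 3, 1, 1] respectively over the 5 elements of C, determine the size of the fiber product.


The pullback A x_C B consists of pairs (a, b) with f(a) = g(b).
For each element c in C, the fiber product has |f^-1(c)| * |g^-1(c)| elements.
Summing over C: 3 * 1 + 5 * 3 + 2 * 3 + 6 * 1 + 7 * 1
= 3 + 15 + 6 + 6 + 7 = 37

37


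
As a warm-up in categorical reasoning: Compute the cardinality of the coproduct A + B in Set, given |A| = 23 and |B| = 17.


In Set, the coproduct A + B is the disjoint union.
|A + B| = |A| + |B| = 23 + 17 = 40

40


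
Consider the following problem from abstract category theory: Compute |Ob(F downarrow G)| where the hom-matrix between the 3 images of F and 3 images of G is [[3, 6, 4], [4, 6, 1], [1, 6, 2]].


Objects of (F downarrow G) are triples (a, b, h: F(a)->G(b)).
The count equals the sum of all entries in the hom-matrix.
sum(row 0) = 13
sum(row 1) = 11
sum(row 2) = 9
Grand total = 33

33


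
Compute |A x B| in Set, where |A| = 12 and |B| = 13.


In Set, the product A x B is the Cartesian product.
By the universal property, |A x B| = |A| * |B|.
|A x B| = 12 * 13 = 156

156


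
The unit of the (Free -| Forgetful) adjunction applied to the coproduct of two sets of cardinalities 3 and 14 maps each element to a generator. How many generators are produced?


The unit eta_X: X -> U(F(X)) of the Free-Forgetful adjunction
maps each element of X to a generator of F(X). For X = S + T (disjoint
union in Set), |S + T| = |S| + |T|.
Total mappings = 3 + 14 = 17.

17


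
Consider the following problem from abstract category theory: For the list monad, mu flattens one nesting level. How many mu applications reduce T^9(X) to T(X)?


Each application of mu: T^2 -> T removes one layer of nesting.
Starting at depth 9 (i.e., T^9(X)), we need to reach T(X).
Number of mu applications = 9 - 1 = 8

8


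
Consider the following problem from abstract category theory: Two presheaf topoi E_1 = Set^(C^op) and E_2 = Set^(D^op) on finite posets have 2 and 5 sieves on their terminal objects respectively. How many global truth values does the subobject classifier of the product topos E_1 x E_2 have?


In a product of presheaf topoi E_1 x E_2, the subobject classifier
is Omega = Omega_1 x Omega_2 (componentwise), so
|Omega(top)| = |Omega_1(top_1)| * |Omega_2(top_2)|.
= 2 * 5 = 10.

10


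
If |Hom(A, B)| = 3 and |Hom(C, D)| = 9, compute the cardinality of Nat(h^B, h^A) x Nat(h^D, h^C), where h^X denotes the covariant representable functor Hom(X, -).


By the Yoneda lemma, Nat(h^B, h^A) is isomorphic to Hom(A, B),
so |Nat(h^B, h^A)| = |Hom(A, B)| and |Nat(h^D, h^C)| = |Hom(C, D)|.
|Hom(A, B)| = 3, |Hom(C, D)| = 9.
|Nat(h^B, h^A) x Nat(h^D, h^C)| = 3 * 9 = 27

27


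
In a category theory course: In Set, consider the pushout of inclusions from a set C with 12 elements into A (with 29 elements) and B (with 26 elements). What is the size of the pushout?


The pushout A +_C B identifies the images of C in A and B.
|A +_C B| = |A| + |B| - |C| (for injections).
= 29 + 26 - 12 = 43

43


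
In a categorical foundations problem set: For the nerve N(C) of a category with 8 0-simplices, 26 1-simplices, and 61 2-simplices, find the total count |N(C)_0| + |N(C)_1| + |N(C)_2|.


The 2-skeleton of the nerve N(C) consists of simplices in dimensions 0, 1, 2:
  |N(C)_0| = 8 (objects)
  |N(C)_1| = 26 (morphisms)
  |N(C)_2| = 61 (composable pairs)
Total = 8 + 26 + 61 = 95

95


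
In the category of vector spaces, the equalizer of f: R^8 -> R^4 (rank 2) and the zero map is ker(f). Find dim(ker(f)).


The equalizer of f and the zero map is ker(f).
By the rank-nullity theorem: dim(ker(f)) = dim(domain) - rank(f).
dim(ker(f)) = 8 - 2 = 6

6


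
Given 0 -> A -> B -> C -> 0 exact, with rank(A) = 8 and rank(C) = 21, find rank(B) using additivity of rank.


For a short exact sequence 0 -> A -> B -> C -> 0,
rank is additive: rank(B) = rank(A) + rank(C).
rank(B) = 8 + 21 = 29

29


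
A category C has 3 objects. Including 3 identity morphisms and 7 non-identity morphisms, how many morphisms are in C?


Each object has an identity morphism, giving 3 identities.
Adding the 7 non-identity morphisms:
Total = 3 + 7 = 10

10


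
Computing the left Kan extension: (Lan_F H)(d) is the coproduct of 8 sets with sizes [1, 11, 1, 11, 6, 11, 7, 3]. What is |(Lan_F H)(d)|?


Pointwise, the left Kan extension (Lan_F H)(d) is the colimit, indexed
by the comma category (F downarrow d), of H composed with the
projection (F downarrow d) -> C. Here that colimit is given
as a coproduct (disjoint union) of sets, so its cardinality is the
sum of the sizes of the summands.
Coproduct of sets with sizes: 1 + 11 + 1 + 11 + 6 + 11 + 7 + 3
= 51

51


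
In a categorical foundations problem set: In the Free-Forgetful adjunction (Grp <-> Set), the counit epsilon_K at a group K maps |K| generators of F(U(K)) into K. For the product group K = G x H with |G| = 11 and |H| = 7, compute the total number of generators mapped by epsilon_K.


The counit epsilon_K: F(U(K)) -> K of the Free-Forgetful adjunction
maps |K| generators of F(U(K)) into K. For K = G x H (the product group),
|G x H| = |G| * |H|.
Total generators mapped = 11 * 7 = 77.

77


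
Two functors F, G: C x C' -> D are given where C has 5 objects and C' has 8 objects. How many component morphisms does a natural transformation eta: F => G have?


A natural transformation eta: F => G assigns one component morphism per
object of the domain category.
The domain is the product category C x C', so
|Ob(C x C')| = |Ob(C)| * |Ob(C')| = 5 * 8 = 40.
Therefore eta has 40 component morphisms.

40


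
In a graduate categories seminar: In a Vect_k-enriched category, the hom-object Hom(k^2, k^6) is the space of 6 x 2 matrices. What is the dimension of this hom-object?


In Vect-enriched categories, Hom(k^n, k^m) is the space of m x n matrices.
dim(Hom(k^2, k^6)) = 6 * 2 = 12

12


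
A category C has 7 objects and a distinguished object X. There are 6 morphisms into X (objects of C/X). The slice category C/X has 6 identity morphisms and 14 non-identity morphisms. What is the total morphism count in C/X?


In the slice category C/X, objects are morphisms to X.
Identity morphisms: 6 (one per object of C/X).
Non-identity morphisms: 14.
Total = 6 + 14 = 20

20


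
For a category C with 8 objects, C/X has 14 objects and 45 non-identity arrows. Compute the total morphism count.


In the slice category C/X, objects are morphisms to X.
Identity morphisms: 14 (one per object of C/X).
Non-identity morphisms: 45.
Total = 14 + 45 = 59

59


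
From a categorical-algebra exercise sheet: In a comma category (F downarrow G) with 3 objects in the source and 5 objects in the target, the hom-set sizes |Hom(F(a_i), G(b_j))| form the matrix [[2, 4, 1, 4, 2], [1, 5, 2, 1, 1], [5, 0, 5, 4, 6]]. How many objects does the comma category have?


Objects of (F downarrow G) are triples (a, b, h: F(a)->G(b)).
The count equals the sum of all entries in the hom-matrix.
sum(row 0) = 13
sum(row 1) = 10
sum(row 2) = 20
Grand total = 43

43


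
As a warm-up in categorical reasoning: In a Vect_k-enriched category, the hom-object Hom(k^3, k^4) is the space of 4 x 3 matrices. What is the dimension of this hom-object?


In Vect-enriched categories, Hom(k^n, k^m) is the space of m x n matrices.
dim(Hom(k^3, k^4)) = 4 * 3 = 12

12


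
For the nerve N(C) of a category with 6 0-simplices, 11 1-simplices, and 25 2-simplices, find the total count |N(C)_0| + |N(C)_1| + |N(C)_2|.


The 2-skeleton of the nerve N(C) consists of simplices in dimensions 0, 1, 2:
  |N(C)_0| = 6 (objects)
  |N(C)_1| = 11 (morphisms)
  |N(C)_2| = 25 (composable pairs)
Total = 6 + 11 + 25 = 42

42


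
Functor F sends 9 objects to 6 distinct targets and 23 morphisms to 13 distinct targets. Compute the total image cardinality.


The image of F consists of distinct objects and distinct morphisms.
|Im(F)| on objects = 6
|Im(F)| on morphisms = 13
Total image cardinality = 6 + 13 = 19

19


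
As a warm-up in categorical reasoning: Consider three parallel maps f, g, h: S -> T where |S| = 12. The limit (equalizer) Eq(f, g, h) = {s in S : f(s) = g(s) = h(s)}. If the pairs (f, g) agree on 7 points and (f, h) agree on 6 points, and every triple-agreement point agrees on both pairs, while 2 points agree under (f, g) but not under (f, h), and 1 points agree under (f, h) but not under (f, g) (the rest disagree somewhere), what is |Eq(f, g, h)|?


Eq(f, g, h) is the triple-agreement set: points in S where all three
maps take the same value. Using inclusion-exclusion on the pairwise data:
Pair (f, g) agrees on 7 points; pair (f, h) on 6 points.
Points agreeing under (f, g) but not (f, h) = 2; under (f, h) but not (f, g) = 1.
Triple-agreement = agreement-in-(f, g) minus points that agree under (f, g) but not (f, h):
|Eq(f, g, h)| = 7 - 2 = 5
(cross-check via (f, h): 6 - 1 = 5.)

5


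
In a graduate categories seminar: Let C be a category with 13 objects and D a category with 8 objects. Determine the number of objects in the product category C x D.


The product category C x D has objects that are pairs (c, d).
Number of pairs = |Ob(C)| * |Ob(D)| = 13 * 8 = 104

104


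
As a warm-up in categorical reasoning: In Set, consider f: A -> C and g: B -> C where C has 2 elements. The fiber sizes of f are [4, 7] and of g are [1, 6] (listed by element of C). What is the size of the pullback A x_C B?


The pullback A x_C B consists of pairs (a, b) with f(a) = g(b).
For each element c in C, the fiber product has |f^-1(c)| * |g^-1(c)| elements.
Summing over C: 4 * 1 + 7 * 6
= 4 + 42 = 46

46


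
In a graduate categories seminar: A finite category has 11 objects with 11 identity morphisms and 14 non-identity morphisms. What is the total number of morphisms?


Each object has an identity morphism, giving 11 identities.
Adding the 14 non-identity morphisms:
Total = 11 + 14 = 25

25


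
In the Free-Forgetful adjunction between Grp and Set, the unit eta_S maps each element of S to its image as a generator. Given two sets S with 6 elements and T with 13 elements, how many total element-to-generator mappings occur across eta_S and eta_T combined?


The unit eta_X: X -> U(F(X)) of the Free-Forgetful adjunction
maps each element of X to a generator of F(X). For X = S + T (disjoint
union in Set), |S + T| = |S| + |T|.
Total mappings = 6 + 13 = 19.

19


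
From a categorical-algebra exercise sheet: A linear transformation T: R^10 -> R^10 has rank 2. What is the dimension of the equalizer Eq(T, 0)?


The equalizer of f and the zero map is ker(f).
By the rank-nullity theorem: dim(ker(f)) = dim(domain) - rank(f).
dim(ker(f)) = 10 - 2 = 8

8


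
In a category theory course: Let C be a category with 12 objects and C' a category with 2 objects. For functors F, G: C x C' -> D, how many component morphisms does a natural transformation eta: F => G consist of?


A natural transformation eta: F => G assigns one component morphism per
object of the domain category.
The domain is the product category C x C', so
|Ob(C x C')| = |Ob(C)| * |Ob(C')| = 12 * 2 = 24.
Therefore eta has 24 component morphisms.

24


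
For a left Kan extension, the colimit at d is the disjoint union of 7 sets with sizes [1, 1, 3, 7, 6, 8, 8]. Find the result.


Pointwise, the left Kan extension (Lan_F H)(d) is the colimit, indexed
by the comma category (F downarrow d), of H composed with the
projection (F downarrow d) -> C. Here that colimit is given
as a coproduct (disjoint union) of sets, so its cardinality is the
sum of the sizes of the summands.
Coproduct of sets with sizes: 1 + 1 + 3 + 7 + 6 + 8 + 8
= 34

34


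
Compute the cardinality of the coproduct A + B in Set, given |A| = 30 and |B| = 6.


In Set, the coproduct A + B is the disjoint union.
|A + B| = |A| + |B| = 30 + 6 = 36

36


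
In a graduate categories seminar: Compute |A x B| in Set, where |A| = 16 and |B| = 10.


In Set, the product A x B is the Cartesian product.
By the universal property, |A x B| = |A| * |B|.
|A x B| = 16 * 10 = 160

160


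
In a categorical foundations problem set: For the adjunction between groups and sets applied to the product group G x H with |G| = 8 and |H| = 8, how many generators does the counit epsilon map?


The counit epsilon_K: F(U(K)) -> K of the Free-Forgetful adjunction
maps |K| generators of F(U(K)) into K. For K = G x H (the product group),
|G x H| = |G| * |H|.
Total generators mapped = 8 * 8 = 64.

64


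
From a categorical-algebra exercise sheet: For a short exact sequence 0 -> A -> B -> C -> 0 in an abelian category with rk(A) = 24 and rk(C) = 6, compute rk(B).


For a short exact sequence 0 -> A -> B -> C -> 0,
rank is additive: rank(B) = rank(A) + rank(C).
rank(B) = 24 + 6 = 30

30


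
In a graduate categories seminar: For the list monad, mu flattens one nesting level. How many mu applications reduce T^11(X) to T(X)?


Each application of mu: T^2 -> T removes one layer of nesting.
Starting at depth 11 (i.e., T^11(X)), we need to reach T(X).
Number of mu applications = 11 - 1 = 10

10


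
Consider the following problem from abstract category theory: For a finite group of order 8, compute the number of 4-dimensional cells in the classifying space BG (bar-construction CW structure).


In the bar-construction CW model of BG, the n-cells are indexed by
n-tuples [g_1|...|g_n] of non-identity elements of G (degenerate
simplices with some g_i = e do not contribute cells), so there are
(|G| - 1)^n n-cells.
For dim = 4 with |G| = 8:
cells = (8 - 1)^4 = 7^4 = 2401

2401


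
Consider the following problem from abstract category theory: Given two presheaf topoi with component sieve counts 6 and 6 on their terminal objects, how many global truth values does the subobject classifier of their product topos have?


In a product of presheaf topoi E_1 x E_2, the subobject classifier
is Omega = Omega_1 x Omega_2 (componentwise), so
|Omega(top)| = |Omega_1(top_1)| * |Omega_2(top_2)|.
= 6 * 6 = 36.

36


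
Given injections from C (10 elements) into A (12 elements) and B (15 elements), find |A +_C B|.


The pushout A +_C B identifies the images of C in A and B.
|A +_C B| = |A| + |B| - |C| (for injections).
= 12 + 15 - 10 = 17

17


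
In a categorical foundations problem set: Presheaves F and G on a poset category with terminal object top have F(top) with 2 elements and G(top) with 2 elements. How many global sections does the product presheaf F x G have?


Global sections of a presheaf on a poset with terminal top satisfy
Gamma(H) ~ H(top). Presheaves admit pointwise products, so
(F x G)(top) = F(top) x G(top) (Cartesian product).
|Gamma(F x G)| = |F(top)| * |G(top)| = 2 * 2 = 4.

4


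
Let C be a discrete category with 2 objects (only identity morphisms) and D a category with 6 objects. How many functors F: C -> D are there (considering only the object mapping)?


A functor from a discrete category C to D is determined by
where each object maps. Each of the 2 objects of C can map
to any of the 6 objects of D independently.
Number of functors = 6^2 = 36

36
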